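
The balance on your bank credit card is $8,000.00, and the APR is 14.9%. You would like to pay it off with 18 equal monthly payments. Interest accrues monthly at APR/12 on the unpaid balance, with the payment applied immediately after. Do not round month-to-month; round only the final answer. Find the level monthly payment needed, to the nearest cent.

$498.70

Monthly rate r = 14.9%/12 = 1.24167% = 0.0124167.
Level-payment amortization: P = B₀·r / (1 − (1+r)^(−n)) = 8000.00·0.0124167 / (1 − 1.01242^(−18)).
Denominator 1 − (1+r)^(−18) = 0.199183797.
P = 99.3333 / 0.199183797 ≈ 498.70.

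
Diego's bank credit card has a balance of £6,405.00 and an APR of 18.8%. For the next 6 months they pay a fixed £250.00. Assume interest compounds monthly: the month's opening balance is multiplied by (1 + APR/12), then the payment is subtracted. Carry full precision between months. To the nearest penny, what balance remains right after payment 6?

£5,471.16

Monthly rate r = 18.8%/12 = 1.56667% = 0.0156667.
Each month: B ← B·(1+r) − £250.00.
Month 1: interest £100.34; balance after payment £6,255.35.
Month 2: interest £98.00; balance after payment £6,103.35.
Month 3: interest £95.62; balance after payment £5,948.96.
Month 4: interest £93.20; balance after payment £5,792.16.
Month 5: interest £90.74; balance after payment £5,632.91.
Month 6: interest £88.25; balance after payment £5,471.16.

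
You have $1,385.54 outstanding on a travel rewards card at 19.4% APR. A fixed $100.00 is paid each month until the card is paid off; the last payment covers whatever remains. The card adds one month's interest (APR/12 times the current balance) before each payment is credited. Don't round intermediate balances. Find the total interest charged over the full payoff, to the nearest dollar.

Monthly rate r = 19.4%/12 = 1.61667% = 0.0161667.
Payoff takes n = ⌈−ln(1 − rB₀/P)/ln(1+r)⌉ = ⌈15.813⌉ = 16 payments; the last is $81.41.
Total paid = 15·$100.00 + $81.41 = $1,581.41.
Total interest = total paid − principal = $1,581.41 − $1,385.54 = $195.87.

$196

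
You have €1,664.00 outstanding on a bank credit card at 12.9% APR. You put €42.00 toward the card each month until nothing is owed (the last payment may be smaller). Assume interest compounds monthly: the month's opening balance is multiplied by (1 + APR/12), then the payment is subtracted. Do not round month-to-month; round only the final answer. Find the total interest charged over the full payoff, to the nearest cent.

€515.87

Monthly rate r = 12.9%/12 = 1.075% = 0.01075.
Payoff takes n = ⌈−ln(1 − rB₀/P)/ln(1+r)⌉ = ⌈51.901⌉ = 52 payments; the last is €37.87.
Total paid = 51·€42.00 + €37.87 = €2,179.87.
Total interest = total paid − principal = €2,179.87 − €1,664.00 = €515.87.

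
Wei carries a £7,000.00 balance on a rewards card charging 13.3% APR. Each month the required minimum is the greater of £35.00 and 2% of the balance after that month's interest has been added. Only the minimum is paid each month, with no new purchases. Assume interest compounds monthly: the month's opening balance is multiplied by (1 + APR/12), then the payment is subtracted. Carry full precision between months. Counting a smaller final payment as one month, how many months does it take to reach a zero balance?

225 months

Monthly rate r = 13.3%/12 = 1.10833% = 0.0110833.
While 2% of the post-interest balance exceeds £35.00, each month B ← (B·(1+r))·(1 − 0.02), i.e. B shrinks by the factor (1+r)·0.98 = 0.99086.
This holds for months 1–153. Entering month 154 the balance is £1,718.27; 2% of the post-interest balance is now below £35.00, so the flat £35.00 minimum applies from here.
From month 154 a fixed £35.00 at rate r clears £1,718.27 in 72 more payments. Total: 153 + 72 = 225 months.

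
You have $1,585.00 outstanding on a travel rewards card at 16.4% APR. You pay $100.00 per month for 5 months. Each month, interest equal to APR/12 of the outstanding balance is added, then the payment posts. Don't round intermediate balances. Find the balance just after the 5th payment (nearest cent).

Monthly rate r = 16.4%/12 = 1.36667% = 0.0136667.
Each month: B ← B·(1+r) − $100.00.
Month 1: interest $21.66; balance after payment $1,506.66.
Month 2: interest $20.59; balance after payment $1,427.25.
Month 3: interest $19.51; balance after payment $1,346.76.
Month 4: interest $18.41; balance after payment $1,265.16.
Month 5: interest $17.29; balance after payment $1,182.45.

$1,182.45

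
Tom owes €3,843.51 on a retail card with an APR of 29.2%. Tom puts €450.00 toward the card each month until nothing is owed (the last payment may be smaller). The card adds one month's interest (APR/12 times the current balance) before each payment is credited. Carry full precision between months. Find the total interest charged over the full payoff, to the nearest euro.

€518

Monthly rate r = 29.2%/12 = 2.43333% = 0.0243333.
Payoff takes n = ⌈−ln(1 − rB₀/P)/ln(1+r)⌉ = ⌈9.691⌉ = 10 payments; the last is €311.98.
Total paid = 9·€450.00 + €311.98 = €4,361.98.
Total interest = total paid − principal = €4,361.98 − €3,843.51 = €518.47.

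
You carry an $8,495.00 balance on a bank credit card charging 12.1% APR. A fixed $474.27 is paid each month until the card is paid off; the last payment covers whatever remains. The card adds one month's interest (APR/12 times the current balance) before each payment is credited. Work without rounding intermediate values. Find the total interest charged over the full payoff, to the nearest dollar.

$922

Monthly rate r = 12.1%/12 = 1.00833% = 0.0100833.
Payoff takes n = ⌈−ln(1 − rB₀/P)/ln(1+r)⌉ = ⌈19.854⌉ = 20 payments; the last is $405.47.
Total paid = 19·$474.27 + $405.47 = $9,416.60.
Total interest = total paid − principal = $9,416.60 − $8,495.00 = $921.60.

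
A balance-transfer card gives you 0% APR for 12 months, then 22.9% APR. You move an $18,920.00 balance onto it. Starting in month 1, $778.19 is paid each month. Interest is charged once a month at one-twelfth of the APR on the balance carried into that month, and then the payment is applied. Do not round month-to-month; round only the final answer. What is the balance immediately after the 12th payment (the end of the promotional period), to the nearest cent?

Promo months 1–12 at r₀ = 0%/12 = 0; months 13+ at r₁ = 22.9%/12 = 0.0190833.
After month 12 (no interest yet): B = $18,920.00 − 12·$778.19 = $9,581.72.

$9,581.72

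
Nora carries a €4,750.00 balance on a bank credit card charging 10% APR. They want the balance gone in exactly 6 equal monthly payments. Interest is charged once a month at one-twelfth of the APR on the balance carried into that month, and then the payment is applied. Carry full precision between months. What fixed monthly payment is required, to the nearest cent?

Monthly rate r = 10%/12 = 0.833333% = 0.00833333.
Level-payment amortization: P = B₀·r / (1 − (1+r)^(−n)) = 4750.00·0.00833333 / (1 − 1.00833^(−6)).
Denominator 1 − (1+r)^(−6) = 0.0485734764.
P = 39.5833 / 0.0485734764 ≈ 814.92.

€814.92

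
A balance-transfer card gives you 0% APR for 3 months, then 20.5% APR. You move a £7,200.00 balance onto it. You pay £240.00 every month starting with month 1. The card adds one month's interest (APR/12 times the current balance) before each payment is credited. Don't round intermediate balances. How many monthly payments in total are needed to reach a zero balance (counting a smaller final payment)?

Promo months 1–3 at r₀ = 0%/12 = 0; months 4+ at r₁ = 20.5%/12 = 0.0170833.
After month 3 (no interest yet): B = £7,200.00 − 3·£240.00 = £6,480.00.
Then at r₁ with £240.00/mo: n₂ = −ln(1 − r₁·B/P)/ln(1+r₁) ≈ 36.51 → 37 more payments.

40 months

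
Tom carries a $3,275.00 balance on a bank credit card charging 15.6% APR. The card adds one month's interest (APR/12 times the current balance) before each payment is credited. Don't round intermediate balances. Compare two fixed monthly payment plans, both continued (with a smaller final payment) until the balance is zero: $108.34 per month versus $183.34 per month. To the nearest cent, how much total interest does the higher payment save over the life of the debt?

$436.08

Monthly rate r = 15.6%/12 = 1.3% = 0.013.
At $108.34/mo: n = ⌈−ln(1 − rB₀/P)/ln(1+r)⌉ = 39 payments (last $70.37); total interest = total paid − $3,275.00 = $912.29.
At $183.34/mo: 21 payments (last $84.41); total interest $476.21.
Interest saved = $912.29 − $476.21 = $436.08.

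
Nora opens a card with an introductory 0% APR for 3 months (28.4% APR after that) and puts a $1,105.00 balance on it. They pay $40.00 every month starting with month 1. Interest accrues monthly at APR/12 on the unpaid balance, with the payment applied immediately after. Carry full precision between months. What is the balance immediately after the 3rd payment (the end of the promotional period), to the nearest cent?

$985.00

Promo months 1–3 at r₀ = 0%/12 = 0; months 4+ at r₁ = 28.4%/12 = 0.0236667.
After month 3 (no interest yet): B = $1,105.00 − 3·$40.00 = $985.00.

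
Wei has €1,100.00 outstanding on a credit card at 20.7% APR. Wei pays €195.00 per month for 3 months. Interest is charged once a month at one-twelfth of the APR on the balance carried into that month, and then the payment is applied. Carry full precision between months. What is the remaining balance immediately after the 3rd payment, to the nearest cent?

Monthly rate r = 20.7%/12 = 1.725% = 0.01725.
Each month: B ← B·(1+r) − €195.00.
Month 1: interest €18.97; balance after payment €923.97.
Month 2: interest €15.94; balance after payment €744.91.
Month 3: interest €12.85; balance after payment €562.76.

€562.76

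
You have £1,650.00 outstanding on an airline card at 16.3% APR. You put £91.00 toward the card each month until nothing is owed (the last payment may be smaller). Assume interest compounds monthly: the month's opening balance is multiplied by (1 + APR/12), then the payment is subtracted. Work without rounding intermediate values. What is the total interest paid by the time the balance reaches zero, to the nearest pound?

Monthly rate r = 16.3%/12 = 1.35833% = 0.0135833.
Payoff takes n = ⌈−ln(1 − rB₀/P)/ln(1+r)⌉ = ⌈20.957⌉ = 21 payments; the last is £87.11.
Total paid = 20·£91.00 + £87.11 = £1,907.11.
Total interest = total paid − principal = £1,907.11 − £1,650.00 = £257.11.

£257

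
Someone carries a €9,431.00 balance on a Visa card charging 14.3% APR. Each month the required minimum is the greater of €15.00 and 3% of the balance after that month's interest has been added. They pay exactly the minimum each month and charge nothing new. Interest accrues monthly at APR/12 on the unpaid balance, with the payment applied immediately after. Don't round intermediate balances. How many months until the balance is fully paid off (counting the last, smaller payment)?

201 months

Monthly rate r = 14.3%/12 = 1.19167% = 0.0119167.
While 3% of the post-interest balance exceeds €15.00, each month B ← (B·(1+r))·(1 − 0.03), i.e. B shrinks by the factor (1+r)·0.97 = 0.98156.
This holds for months 1–159. Entering month 160 the balance is €488.97; 3% of the post-interest balance is now below €15.00, so the flat €15.00 minimum applies from here.
From month 160 a fixed €15.00 at rate r clears €488.97 in 42 more payments. Total: 159 + 42 = 201 months.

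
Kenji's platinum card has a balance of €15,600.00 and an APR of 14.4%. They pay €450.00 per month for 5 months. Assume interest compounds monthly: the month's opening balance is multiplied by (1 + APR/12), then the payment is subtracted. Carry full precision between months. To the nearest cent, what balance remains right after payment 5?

€14,254.08

Monthly rate r = 14.4%/12 = 1.2% = 0.012.
Each month: B ← B·(1+r) − €450.00.
Month 1: interest €187.20; balance after payment €15,337.20.
Month 2: interest €184.05; balance after payment €15,071.25.
Month 3: interest €180.85; balance after payment €14,802.10.
Month 4: interest €177.63; balance after payment €14,529.73.
Month 5: interest €174.36; balance after payment €14,254.08.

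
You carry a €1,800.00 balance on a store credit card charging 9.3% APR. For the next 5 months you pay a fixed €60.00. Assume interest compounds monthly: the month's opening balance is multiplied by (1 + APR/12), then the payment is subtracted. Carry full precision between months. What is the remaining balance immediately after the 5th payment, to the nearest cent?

Monthly rate r = 9.3%/12 = 0.775% = 0.00775.
Each month: B ← B·(1+r) − €60.00.
Month 1: interest €13.95; balance after payment €1,753.95.
Month 2: interest €13.59; balance after payment €1,707.54.
Month 3: interest €13.23; balance after payment €1,660.78.
Month 4: interest €12.87; balance after payment €1,613.65.
Month 5: interest €12.51; balance after payment €1,566.15.

€1,566.15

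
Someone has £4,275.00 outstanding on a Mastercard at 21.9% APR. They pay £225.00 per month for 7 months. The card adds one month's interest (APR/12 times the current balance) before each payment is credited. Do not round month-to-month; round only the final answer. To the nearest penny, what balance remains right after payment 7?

Monthly rate r = 21.9%/12 = 1.825% = 0.01825.
Each month: B ← B·(1+r) − £225.00.
Month 1: interest £78.02; balance after payment £4,128.02.
Month 2: interest £75.34; balance after payment £3,978.36.
Month 3: interest £72.60; balance after payment £3,825.96.
Month 4: interest £69.82; balance after payment £3,670.78.
Month 5: interest £66.99; balance after payment £3,512.78.
Month 6: interest £64.11; balance after payment £3,351.88.
Month 7: interest £61.17; balance after payment £3,188.06.

£3,188.06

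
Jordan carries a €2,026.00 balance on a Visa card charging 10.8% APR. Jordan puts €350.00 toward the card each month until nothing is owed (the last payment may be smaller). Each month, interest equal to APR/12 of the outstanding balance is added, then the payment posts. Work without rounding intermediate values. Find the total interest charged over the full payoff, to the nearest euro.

Monthly rate r = 10.8%/12 = 0.9% = 0.009.
Payoff takes n = ⌈−ln(1 − rB₀/P)/ln(1+r)⌉ = ⌈5.972⌉ = 6 payments; the last is €340.07.
Total paid = 5·€350.00 + €340.07 = €2,090.07.
Total interest = total paid − principal = €2,090.07 − €2,026.00 = €64.07.

€64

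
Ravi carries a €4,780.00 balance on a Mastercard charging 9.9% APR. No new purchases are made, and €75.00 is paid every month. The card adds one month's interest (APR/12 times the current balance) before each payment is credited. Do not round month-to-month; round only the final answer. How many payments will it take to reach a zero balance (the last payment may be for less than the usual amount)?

Monthly rate r = 9.9%/12 = 0.825% = 0.00825.
Recurrence: B ← B·(1+r) − €75.00.
Month 1: interest €39.44; balance after payment €4,744.44.
Month 2: interest €39.14; balance after payment €4,708.58.
Closed form: n = −ln(1 − rB₀/P)/ln(1+r) = −ln(0.4742)/ln(1.00825) ≈ 90.812, so the balance reaches zero during payment 91.

91 months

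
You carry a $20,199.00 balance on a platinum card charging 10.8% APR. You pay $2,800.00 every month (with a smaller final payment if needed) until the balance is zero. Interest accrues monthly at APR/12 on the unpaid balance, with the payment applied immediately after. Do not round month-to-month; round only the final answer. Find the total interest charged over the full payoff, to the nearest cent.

Monthly rate r = 10.8%/12 = 0.9% = 0.009.
Payoff takes n = ⌈−ln(1 − rB₀/P)/ln(1+r)⌉ = ⌈7.492⌉ = 8 payments; the last is $1,381.53.
Total paid = 7·$2,800.00 + $1,381.53 = $20,981.53.
Total interest = total paid − principal = $20,981.53 − $20,199.00 = $782.53.

$782.53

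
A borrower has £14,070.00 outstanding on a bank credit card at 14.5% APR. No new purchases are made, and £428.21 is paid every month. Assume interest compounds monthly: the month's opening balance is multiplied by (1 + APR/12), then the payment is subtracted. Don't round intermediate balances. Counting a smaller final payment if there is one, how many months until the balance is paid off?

43 months

Monthly rate r = 14.5%/12 = 1.20833% = 0.0120833.
Recurrence: B ← B·(1+r) − £428.21.
Month 1: interest £170.01; balance after payment £13,811.80.
Month 2: interest £166.89; balance after payment £13,550.49.
Closed form: n = −ln(1 − rB₀/P)/ln(1+r) = −ln(0.60297)/ln(1.01208) ≈ 42.119, so the balance reaches zero during payment 43.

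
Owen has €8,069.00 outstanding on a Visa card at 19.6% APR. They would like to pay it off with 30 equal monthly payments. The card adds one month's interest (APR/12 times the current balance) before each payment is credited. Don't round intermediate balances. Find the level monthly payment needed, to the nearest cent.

Monthly rate r = 19.6%/12 = 1.63333% = 0.0163333.
Level-payment amortization: P = B₀·r / (1 − (1+r)^(−n)) = 8069.00·0.0163333 / (1 − 1.01633^(−30)).
Denominator 1 − (1+r)^(−30) = 0.384943644.
P = 131.794 / 0.384943644 ≈ 342.37.

€342.37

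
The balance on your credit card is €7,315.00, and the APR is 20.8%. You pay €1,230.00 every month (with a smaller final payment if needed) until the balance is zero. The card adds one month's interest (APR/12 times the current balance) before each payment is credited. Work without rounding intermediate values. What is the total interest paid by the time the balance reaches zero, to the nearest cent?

Monthly rate r = 20.8%/12 = 1.73333% = 0.0173333.
Payoff takes n = ⌈−ln(1 − rB₀/P)/ln(1+r)⌉ = ⌈6.331⌉ = 7 payments; the last is €409.18.
Total paid = 6·€1,230.00 + €409.18 = €7,789.18.
Total interest = total paid − principal = €7,789.18 − €7,315.00 = €474.18.

€474.18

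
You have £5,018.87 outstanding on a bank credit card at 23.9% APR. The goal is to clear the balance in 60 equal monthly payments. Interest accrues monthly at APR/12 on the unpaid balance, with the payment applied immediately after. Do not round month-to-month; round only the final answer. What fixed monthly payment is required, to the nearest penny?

£144.09

Monthly rate r = 23.9%/12 = 1.99167% = 0.0199167.
Level-payment amortization: P = B₀·r / (1 − (1+r)^(−n)) = 5018.87·0.0199167 / (1 − 1.01992^(−60)).
Denominator 1 − (1+r)^(−60) = 0.693719974.
P = 99.9592 / 0.693719974 ≈ 144.09.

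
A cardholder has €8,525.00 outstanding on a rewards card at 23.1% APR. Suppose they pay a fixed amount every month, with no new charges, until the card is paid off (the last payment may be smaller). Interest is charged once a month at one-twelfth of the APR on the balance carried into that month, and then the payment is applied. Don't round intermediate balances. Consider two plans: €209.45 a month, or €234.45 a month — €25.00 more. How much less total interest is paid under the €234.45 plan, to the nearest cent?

Monthly rate r = 23.1%/12 = 1.925% = 0.01925.
At €209.45/mo: n = ⌈−ln(1 − rB₀/P)/ln(1+r)⌉ = 81 payments (last €53.63); total interest = total paid − €8,525.00 = €8,284.63.
At €234.45/mo: 64 payments (last €32.52); total interest €6,277.87.
Interest saved = €8,284.63 − €6,277.87 = €2,006.76.

€2,006.76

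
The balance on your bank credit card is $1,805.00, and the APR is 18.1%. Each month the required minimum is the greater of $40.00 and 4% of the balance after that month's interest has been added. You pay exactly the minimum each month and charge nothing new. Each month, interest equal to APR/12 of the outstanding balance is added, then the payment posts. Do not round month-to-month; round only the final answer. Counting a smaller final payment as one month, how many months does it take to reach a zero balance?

55 months

Monthly rate r = 18.1%/12 = 1.50833% = 0.0150833.
While 4% of the post-interest balance exceeds $40.00, each month B ← (B·(1+r))·(1 − 0.04), i.e. B shrinks by the factor (1+r)·0.96 = 0.97448.
This holds for months 1–24. Entering month 25 the balance is $970.57; 4% of the post-interest balance is now below $40.00, so the flat $40.00 minimum applies from here.
From month 25 a fixed $40.00 at rate r clears $970.57 in 31 more payments. Total: 24 + 31 = 55 months.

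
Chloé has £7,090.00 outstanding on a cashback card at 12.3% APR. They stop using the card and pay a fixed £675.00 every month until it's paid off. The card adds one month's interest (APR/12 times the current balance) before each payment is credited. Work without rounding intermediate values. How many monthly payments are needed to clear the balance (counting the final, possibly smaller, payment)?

Monthly rate r = 12.3%/12 = 1.025% = 0.01025.
Recurrence: B ← B·(1+r) − £675.00.
Month 1: interest £72.67; balance after payment £6,487.67.
Month 2: interest £66.50; balance after payment £5,879.17.
Closed form: n = −ln(1 − rB₀/P)/ln(1+r) = −ln(0.89234)/ln(1.01025) ≈ 11.170, so the balance reaches zero during payment 12.

12 payments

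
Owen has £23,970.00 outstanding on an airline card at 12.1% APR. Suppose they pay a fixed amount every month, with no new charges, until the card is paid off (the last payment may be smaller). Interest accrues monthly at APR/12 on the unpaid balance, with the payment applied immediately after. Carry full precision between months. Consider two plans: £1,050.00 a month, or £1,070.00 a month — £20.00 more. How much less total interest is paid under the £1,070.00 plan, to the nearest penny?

£71.94

Monthly rate r = 12.1%/12 = 1.00833% = 0.0100833.
At £1,050.00/mo: n = ⌈−ln(1 − rB₀/P)/ln(1+r)⌉ = 27 payments (last £79.42); total interest = total paid − £23,970.00 = £3,409.42.
At £1,070.00/mo: 26 payments (last £557.48); total interest £3,337.48.
Interest saved = £3,409.42 − £3,337.48 = £71.94.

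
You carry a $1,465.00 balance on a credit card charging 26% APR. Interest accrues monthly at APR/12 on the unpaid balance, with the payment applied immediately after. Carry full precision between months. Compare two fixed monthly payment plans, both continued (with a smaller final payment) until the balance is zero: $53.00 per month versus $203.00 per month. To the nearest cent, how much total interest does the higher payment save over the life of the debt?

Monthly rate r = 26%/12 = 2.16667% = 0.0216667.
At $53.00/mo: n = ⌈−ln(1 − rB₀/P)/ln(1+r)⌉ = 43 payments (last $32.92); total interest = total paid − $1,465.00 = $793.92.
At $203.00/mo: 8 payments (last $189.41); total interest $145.41.
Interest saved = $793.92 − $145.41 = $648.51.

$648.51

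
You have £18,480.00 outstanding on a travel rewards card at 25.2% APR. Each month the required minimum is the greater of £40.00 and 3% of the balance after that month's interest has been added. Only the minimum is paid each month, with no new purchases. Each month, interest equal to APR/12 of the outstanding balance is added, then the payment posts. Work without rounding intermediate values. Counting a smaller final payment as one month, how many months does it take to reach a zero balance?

Monthly rate r = 25.2%/12 = 2.1% = 0.021.
While 3% of the post-interest balance exceeds £40.00, each month B ← (B·(1+r))·(1 − 0.03), i.e. B shrinks by the factor (1+r)·0.97 = 0.99037.
This holds for months 1–274. Entering month 275 the balance is £1,303.80; 3% of the post-interest balance is now below £40.00, so the flat £40.00 minimum applies from here.
From month 275 a fixed £40.00 at rate r clears £1,303.80 in 56 more payments. Total: 274 + 56 = 330 months.

330 months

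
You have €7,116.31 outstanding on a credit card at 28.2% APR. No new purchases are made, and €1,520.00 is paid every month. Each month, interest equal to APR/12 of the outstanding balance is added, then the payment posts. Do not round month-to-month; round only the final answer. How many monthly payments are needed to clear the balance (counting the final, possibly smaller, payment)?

6 payments

Monthly rate r = 28.2%/12 = 2.35% = 0.0235.
Recurrence: B ← B·(1+r) − €1,520.00.
Month 1: interest €167.23; balance after payment €5,763.54.
Month 2: interest €135.44; balance after payment €4,378.99.
Month 3: interest €102.91; balance after payment €2,961.89.
Month 4: interest €69.60; balance after payment €1,511.50.
Month 5: interest €35.52; balance after payment €27.02.
Month 6: interest €0.63; balance after payment €0.00.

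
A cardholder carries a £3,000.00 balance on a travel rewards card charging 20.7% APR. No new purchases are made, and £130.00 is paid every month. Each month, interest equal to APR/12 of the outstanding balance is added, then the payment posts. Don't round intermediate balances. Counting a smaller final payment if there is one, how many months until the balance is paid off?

Monthly rate r = 20.7%/12 = 1.725% = 0.01725.
Recurrence: B ← B·(1+r) − £130.00.
Month 1: interest £51.75; balance after payment £2,921.75.
Month 2: interest £50.40; balance after payment £2,842.15.
Closed form: n = −ln(1 − rB₀/P)/ln(1+r) = −ln(0.60192)/ln(1.01725) ≈ 29.681, so the balance reaches zero during payment 30.

30 payments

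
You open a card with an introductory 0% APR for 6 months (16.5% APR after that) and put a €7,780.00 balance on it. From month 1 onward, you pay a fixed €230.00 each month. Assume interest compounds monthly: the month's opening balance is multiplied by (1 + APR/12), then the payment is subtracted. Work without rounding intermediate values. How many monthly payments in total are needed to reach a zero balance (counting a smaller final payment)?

Promo months 1–6 at r₀ = 0%/12 = 0; months 7+ at r₁ = 16.5%/12 = 0.01375.
After month 6 (no interest yet): B = €7,780.00 − 6·€230.00 = €6,400.00.
Then at r₁ with €230.00/mo: n₂ = −ln(1 − r₁·B/P)/ln(1+r₁) ≈ 35.31 → 36 more payments.

42 months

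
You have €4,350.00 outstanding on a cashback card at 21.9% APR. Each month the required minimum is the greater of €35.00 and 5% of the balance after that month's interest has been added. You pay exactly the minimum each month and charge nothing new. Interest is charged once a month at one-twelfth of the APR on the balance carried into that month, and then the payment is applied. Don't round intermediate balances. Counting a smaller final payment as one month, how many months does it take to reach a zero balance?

81 months

Monthly rate r = 21.9%/12 = 1.825% = 0.01825.
While 5% of the post-interest balance exceeds €35.00, each month B ← (B·(1+r))·(1 − 0.05), i.e. B shrinks by the factor (1+r)·0.95 = 0.96734.
This holds for months 1–56. Entering month 57 the balance is €677.42; 5% of the post-interest balance is now below €35.00, so the flat €35.00 minimum applies from here.
From month 57 a fixed €35.00 at rate r clears €677.42 in 25 more payments. Total: 56 + 25 = 81 months.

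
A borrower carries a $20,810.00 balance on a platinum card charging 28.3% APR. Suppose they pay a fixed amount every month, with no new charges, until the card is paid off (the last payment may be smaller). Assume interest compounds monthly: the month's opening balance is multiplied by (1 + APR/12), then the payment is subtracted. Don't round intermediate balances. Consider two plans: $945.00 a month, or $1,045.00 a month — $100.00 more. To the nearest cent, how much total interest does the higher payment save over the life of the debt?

Monthly rate r = 28.3%/12 = 2.35833% = 0.0235833.
At $945.00/mo: n = ⌈−ln(1 − rB₀/P)/ln(1+r)⌉ = 32 payments (last $407.45); total interest = total paid − $20,810.00 = $8,892.45.
At $1,045.00/mo: 28 payments (last $218.69); total interest $7,623.69.
Interest saved = $8,892.45 − $7,623.69 = $1,268.76.

$1,268.76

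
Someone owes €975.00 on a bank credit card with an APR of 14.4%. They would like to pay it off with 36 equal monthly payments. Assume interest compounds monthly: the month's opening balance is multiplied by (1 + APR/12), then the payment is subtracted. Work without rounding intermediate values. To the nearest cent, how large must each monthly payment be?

Monthly rate r = 14.4%/12 = 1.2% = 0.012.
Level-payment amortization: P = B₀·r / (1 − (1+r)^(−n)) = 975.00·0.012 / (1 − 1.012^(−36)).
Denominator 1 − (1+r)^(−36) = 0.349119066.
P = 11.7 / 0.349119066 ≈ 33.51.

€33.51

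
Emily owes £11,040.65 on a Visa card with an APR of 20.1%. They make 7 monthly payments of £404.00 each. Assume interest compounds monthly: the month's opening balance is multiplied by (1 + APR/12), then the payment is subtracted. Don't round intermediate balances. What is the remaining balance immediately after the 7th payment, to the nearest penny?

£9,427.92

Monthly rate r = 20.1%/12 = 1.675% = 0.01675.
Each month: B ← B·(1+r) − £404.00.
Month 1: interest £184.93; balance after payment £10,821.58.
Month 2: interest £181.26; balance after payment £10,598.84.
Month 3: interest £177.53; balance after payment £10,372.37.
Month 4: interest £173.74; balance after payment £10,142.11.
Month 5: interest £169.88; balance after payment £9,907.99.
Month 6: interest £165.96; balance after payment £9,669.95.
Month 7: interest £161.97; balance after payment £9,427.92.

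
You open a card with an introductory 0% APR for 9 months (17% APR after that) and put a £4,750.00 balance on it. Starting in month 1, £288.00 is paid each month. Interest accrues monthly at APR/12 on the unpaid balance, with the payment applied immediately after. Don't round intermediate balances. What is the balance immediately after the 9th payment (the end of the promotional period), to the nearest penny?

Promo months 1–9 at r₀ = 0%/12 = 0; months 10+ at r₁ = 17%/12 = 0.0141667.
After month 9 (no interest yet): B = £4,750.00 − 9·£288.00 = £2,158.00.

£2,158.00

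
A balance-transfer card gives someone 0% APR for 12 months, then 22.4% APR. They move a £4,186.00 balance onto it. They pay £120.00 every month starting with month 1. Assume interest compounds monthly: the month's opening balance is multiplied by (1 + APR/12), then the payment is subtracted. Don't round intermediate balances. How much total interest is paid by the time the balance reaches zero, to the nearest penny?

£869.07

Promo months 1–12 at r₀ = 0%/12 = 0; months 13+ at r₁ = 22.4%/12 = 0.0186667.
After month 12 (no interest yet): B = £4,186.00 − 12·£120.00 = £2,746.00.
Then at r₁ with £120.00/mo: n₂ = −ln(1 − r₁·B/P)/ln(1+r₁) ≈ 30.12 → 31 more payments.
Total paid = 42·£120.00 + £15.07 = £5,055.07; interest = £5,055.07 − £4,186.00 = £869.07.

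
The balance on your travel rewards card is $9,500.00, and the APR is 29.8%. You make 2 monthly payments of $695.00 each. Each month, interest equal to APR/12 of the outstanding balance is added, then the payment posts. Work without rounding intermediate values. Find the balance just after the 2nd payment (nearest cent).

Monthly rate r = 29.8%/12 = 2.48333% = 0.0248333.
Each month: B ← B·(1+r) − $695.00.
Month 1: interest $235.92; balance after payment $9,040.92.
Month 2: interest $224.52; balance after payment $8,570.43.

$8,570.43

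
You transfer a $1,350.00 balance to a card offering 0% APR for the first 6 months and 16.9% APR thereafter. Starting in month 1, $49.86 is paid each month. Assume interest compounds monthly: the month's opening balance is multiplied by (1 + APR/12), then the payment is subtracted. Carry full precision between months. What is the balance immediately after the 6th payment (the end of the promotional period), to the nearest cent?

Promo months 1–6 at r₀ = 0%/12 = 0; months 7+ at r₁ = 16.9%/12 = 0.0140833.
After month 6 (no interest yet): B = $1,350.00 − 6·$49.86 = $1,050.84.

$1,050.84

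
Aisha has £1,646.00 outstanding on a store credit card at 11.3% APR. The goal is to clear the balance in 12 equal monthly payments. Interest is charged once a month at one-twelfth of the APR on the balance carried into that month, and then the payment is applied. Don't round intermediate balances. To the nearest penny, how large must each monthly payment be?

£145.71

Monthly rate r = 11.3%/12 = 0.941667% = 0.00941667.
Level-payment amortization: P = B₀·r / (1 − (1+r)^(−n)) = 1646.00·0.00941667 / (1 − 1.00942^(−12)).
Denominator 1 − (1+r)^(−12) = 0.106376984.
P = 15.4998 / 0.106376984 ≈ 145.71.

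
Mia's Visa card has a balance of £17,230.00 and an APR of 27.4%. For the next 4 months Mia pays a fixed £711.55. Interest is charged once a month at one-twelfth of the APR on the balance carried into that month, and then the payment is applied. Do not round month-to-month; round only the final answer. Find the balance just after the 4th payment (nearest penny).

Monthly rate r = 27.4%/12 = 2.28333% = 0.0228333.
Each month: B ← B·(1+r) − £711.55.
Month 1: interest £393.42; balance after payment £16,911.87.
Month 2: interest £386.15; balance after payment £16,586.47.
Month 3: interest £378.72; balance after payment £16,253.65.
Month 4: interest £371.12; balance after payment £15,913.22.

£15,913.22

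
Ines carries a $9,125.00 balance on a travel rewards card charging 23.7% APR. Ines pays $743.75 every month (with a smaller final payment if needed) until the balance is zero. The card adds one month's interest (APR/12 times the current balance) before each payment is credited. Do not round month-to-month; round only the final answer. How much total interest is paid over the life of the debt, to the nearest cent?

Monthly rate r = 23.7%/12 = 1.975% = 0.01975.
Payoff takes n = ⌈−ln(1 − rB₀/P)/ln(1+r)⌉ = ⌈14.188⌉ = 15 payments; the last is $140.95.
Total paid = 14·$743.75 + $140.95 = $10,553.45.
Total interest = total paid − principal = $10,553.45 − $9,125.00 = $1,428.45.

$1,428.45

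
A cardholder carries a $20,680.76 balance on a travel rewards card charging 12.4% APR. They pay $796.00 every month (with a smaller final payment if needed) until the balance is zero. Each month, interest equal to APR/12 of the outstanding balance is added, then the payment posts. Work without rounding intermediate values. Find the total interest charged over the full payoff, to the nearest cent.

Monthly rate r = 12.4%/12 = 1.03333% = 0.0103333.
Payoff takes n = ⌈−ln(1 − rB₀/P)/ln(1+r)⌉ = ⌈30.409⌉ = 31 payments; the last is $326.67.
Total paid = 30·$796.00 + $326.67 = $24,206.67.
Total interest = total paid − principal = $24,206.67 − $20,680.76 = $3,525.91.

$3,525.91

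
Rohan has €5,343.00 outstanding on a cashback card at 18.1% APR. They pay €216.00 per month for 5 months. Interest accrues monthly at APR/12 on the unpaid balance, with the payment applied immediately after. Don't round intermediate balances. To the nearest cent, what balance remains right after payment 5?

Monthly rate r = 18.1%/12 = 1.50833% = 0.0150833.
Each month: B ← B·(1+r) − €216.00.
Month 1: interest €80.59; balance after payment €5,207.59.
Month 2: interest €78.55; balance after payment €5,070.14.
Month 3: interest €76.47; balance after payment €4,930.61.
Month 4: interest €74.37; balance after payment €4,788.98.
Month 5: interest €72.23; balance after payment €4,645.22.

€4,645.22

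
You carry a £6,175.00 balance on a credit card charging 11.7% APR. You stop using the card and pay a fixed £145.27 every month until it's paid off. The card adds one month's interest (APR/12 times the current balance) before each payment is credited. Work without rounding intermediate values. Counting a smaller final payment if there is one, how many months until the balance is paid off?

56 payments

Monthly rate r = 11.7%/12 = 0.975% = 0.00975.
Recurrence: B ← B·(1+r) − £145.27.
Month 1: interest £60.21; balance after payment £6,089.94.
Month 2: interest £59.38; balance after payment £6,004.04.
Closed form: n = −ln(1 − rB₀/P)/ln(1+r) = −ln(0.58556)/ln(1.00975) ≈ 55.159, so the balance reaches zero during payment 56.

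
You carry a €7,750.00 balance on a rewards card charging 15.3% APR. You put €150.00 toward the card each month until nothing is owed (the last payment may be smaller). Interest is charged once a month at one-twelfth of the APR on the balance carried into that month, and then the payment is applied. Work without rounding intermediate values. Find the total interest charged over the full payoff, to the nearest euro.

Monthly rate r = 15.3%/12 = 1.275% = 0.01275.
Payoff takes n = ⌈−ln(1 − rB₀/P)/ln(1+r)⌉ = ⌈84.861⌉ = 85 payments; the last is €129.28.
Total paid = 84·€150.00 + €129.28 = €12,729.28.
Total interest = total paid − principal = €12,729.28 − €7,750.00 = €4,979.28.

€4,979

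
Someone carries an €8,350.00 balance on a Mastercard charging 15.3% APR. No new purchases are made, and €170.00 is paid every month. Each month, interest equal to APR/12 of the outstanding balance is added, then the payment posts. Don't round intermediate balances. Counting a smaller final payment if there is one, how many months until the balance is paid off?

Monthly rate r = 15.3%/12 = 1.275% = 0.01275.
Recurrence: B ← B·(1+r) − €170.00.
Month 1: interest €106.46; balance after payment €8,286.46.
Month 2: interest €105.65; balance after payment €8,222.11.
Closed form: n = −ln(1 − rB₀/P)/ln(1+r) = −ln(0.37375)/ln(1.01275) ≈ 77.681, so the balance reaches zero during payment 78.

78 payments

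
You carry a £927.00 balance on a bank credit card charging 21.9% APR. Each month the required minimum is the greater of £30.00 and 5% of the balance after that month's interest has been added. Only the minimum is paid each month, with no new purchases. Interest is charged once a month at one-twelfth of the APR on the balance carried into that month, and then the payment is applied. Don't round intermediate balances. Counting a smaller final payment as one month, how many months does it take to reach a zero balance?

39 months

Monthly rate r = 21.9%/12 = 1.825% = 0.01825.
While 5% of the post-interest balance exceeds £30.00, each month B ← (B·(1+r))·(1 − 0.05), i.e. B shrinks by the factor (1+r)·0.95 = 0.96734.
This holds for months 1–14. Entering month 15 the balance is £582.33; 5% of the post-interest balance is now below £30.00, so the flat £30.00 minimum applies from here.
From month 15 a fixed £30.00 at rate r clears £582.33 in 25 more payments. Total: 14 + 25 = 39 months.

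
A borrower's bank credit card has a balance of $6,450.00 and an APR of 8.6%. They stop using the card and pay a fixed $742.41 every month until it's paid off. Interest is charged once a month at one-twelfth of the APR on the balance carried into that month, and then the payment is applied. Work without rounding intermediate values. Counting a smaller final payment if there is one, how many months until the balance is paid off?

Monthly rate r = 8.6%/12 = 0.716667% = 0.00716667.
Recurrence: B ← B·(1+r) − $742.41.
Month 1: interest $46.23; balance after payment $5,753.82.
Month 2: interest $41.24; balance after payment $5,052.64.
Closed form: n = −ln(1 − rB₀/P)/ln(1+r) = −ln(0.93774)/ln(1.00717) ≈ 9.002, so the balance reaches zero during payment 10.

10 payments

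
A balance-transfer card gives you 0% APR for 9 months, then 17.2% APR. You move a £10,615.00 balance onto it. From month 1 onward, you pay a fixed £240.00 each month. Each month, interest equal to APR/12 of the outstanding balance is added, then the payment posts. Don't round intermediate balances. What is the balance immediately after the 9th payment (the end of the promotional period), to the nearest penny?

£8,455.00

Promo months 1–9 at r₀ = 0%/12 = 0; months 10+ at r₁ = 17.2%/12 = 0.0143333.
After month 9 (no interest yet): B = £10,615.00 − 9·£240.00 = £8,455.00.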